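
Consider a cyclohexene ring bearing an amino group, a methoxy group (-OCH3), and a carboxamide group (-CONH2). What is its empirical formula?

C4H7NO

Atom tally by fragment:
  cyclohexene ring core → C:6 H:10
  (− 3 ring H displaced by substituents)
  + NH2 → N:1 H:2
  + OCH3 → C:1 H:3 O:1
  + CONH2 → C:1 H:2 O:1 N:1
Element totals:
  C: 8
  H: 14
  N: 2
  O: 2
Molecular formula: C8H14N2O2.
gcd of subscripts = 2; dividing each by 2:
  C: 8/2 = 4
  H: 14/2 = 7
  N: 2/2 = 1
  O: 2/2 = 1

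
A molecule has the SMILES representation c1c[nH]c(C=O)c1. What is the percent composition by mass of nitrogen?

Atom tally by fragment:
  pyrrole ring core → C:4 H:5 N:1
  (− 1 ring H displaced by substituents)
  + CHO → C:1 H:1 O:1
Element totals:
  C: 5
  H: 5
  N: 1
  O: 1
Molecular formula: C5H5NO.
Molar mass = 95.101 g/mol.
Mass from N: 1 × 14.007 = 14.007 g/mol.
%N = 14.007 / 95.101 × 100 = 14.73%.

14.73%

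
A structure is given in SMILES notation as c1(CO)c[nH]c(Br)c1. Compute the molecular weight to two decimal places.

176.01 g/mol

Atom tally by fragment:
  pyrrole ring core → C:4 H:5 N:1
  (− 2 ring H displaced by substituents)
  + CH2OH → C:1 H:3 O:1
  + Br → Br:1
Element totals:
  C: 5
  H: 6
  Br: 1
  N: 1
  O: 1
Molecular formula: C5H6BrNO.
  M = 5(12.011) + 6(1.008) + 79.904 + 14.007 + 15.999
    = 60.055 + 6.048 + 79.904 + 14.007 + 15.999 = 176.013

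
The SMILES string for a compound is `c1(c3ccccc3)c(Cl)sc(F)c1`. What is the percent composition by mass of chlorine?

Atom tally by fragment:
  thiophene ring core → C:4 H:4 S:1
  (− 3 ring H displaced by substituents)
  + C6H5 → C:6 H:5
  + Cl → Cl:1
  + F → F:1
Element totals:
  C: 10
  H: 6
  Cl: 1
  F: 1
  S: 1
Molecular formula: C10H6ClFS.
Molar mass = 212.666 g/mol.
Mass from Cl: 1 × 35.45 = 35.450 g/mol.
%Cl = 35.450 / 212.666 × 100 = 16.67%.

16.67%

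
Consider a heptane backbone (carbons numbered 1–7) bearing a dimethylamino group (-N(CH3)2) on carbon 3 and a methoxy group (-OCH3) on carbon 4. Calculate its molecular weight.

173.30 g/mol

Atom tally by fragment:
  CH3 → C:1 H:3
  CH2 → C:1 H:2
  CH(N(CH3)2) → C:3 H:7 N:1
  CH(OCH3) → C:2 H:4 O:1
  CH2 → C:1 H:2
  CH2 → C:1 H:2
  CH3 → C:1 H:3
Element totals:
  C: 10
  H: 23
  N: 1
  O: 1
Molecular formula: C10H23NO.
  M = 10(12.011) + 23(1.008) + 14.007 + 15.999
    = 120.110 + 23.184 + 14.007 + 15.999 = 173.300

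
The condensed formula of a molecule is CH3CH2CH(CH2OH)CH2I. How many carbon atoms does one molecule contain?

5

Atom tally by fragment:
  CH3 → C:1 H:3
  CH2 → C:1 H:2
  CH(CH2OH) → C:2 H:4 O:1
  CH2I → C:1 H:2 I:1
Element totals:
  C: 5
  H: 11
  I: 1
  O: 1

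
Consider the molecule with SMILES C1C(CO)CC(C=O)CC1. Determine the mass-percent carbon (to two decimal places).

67.57%

Atom tally by fragment:
  cyclohexane ring core → C:6 H:12
  (− 2 ring H displaced by substituents)
  + CH2OH → C:1 H:3 O:1
  + CHO → C:1 H:1 O:1
Element totals:
  C: 8
  H: 14
  O: 2
Molecular formula: C8H14O2.
Molar mass = 142.198 g/mol.
Mass from C: 8 × 12.011 = 96.088 g/mol.
%C = 96.088 / 142.198 × 100 = 67.57%.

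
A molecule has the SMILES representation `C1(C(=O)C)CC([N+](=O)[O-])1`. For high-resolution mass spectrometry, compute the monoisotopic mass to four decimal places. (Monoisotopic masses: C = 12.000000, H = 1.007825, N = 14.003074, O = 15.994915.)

129.0426

Atom tally by fragment:
  cyclopropane ring core → C:3 H:6
  (− 2 ring H displaced by substituents)
  + COCH3 → C:2 H:3 O:1
  + NO2 → N:1 O:2
Element totals:
  C: 5
  H: 7
  N: 1
  O: 3
Molecular formula: C5H7NO3.
  M = 5(12.0) + 7(1.007825) + 14.003074 + 3(15.994915)
    = 60.000000 + 7.054775 + 14.003074 + 47.984745 = 129.042594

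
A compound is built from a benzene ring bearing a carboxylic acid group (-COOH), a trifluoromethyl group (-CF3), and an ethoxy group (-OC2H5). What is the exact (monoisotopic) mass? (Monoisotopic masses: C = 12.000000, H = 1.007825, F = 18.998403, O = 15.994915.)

234.0504

Atom tally by fragment:
  benzene ring core → C:6 H:6
  (− 3 ring H displaced by substituents)
  + COOH → C:1 H:1 O:2
  + CF3 → C:1 F:3
  + OC2H5 → C:2 H:5 O:1
Element totals:
  C: 10
  H: 9
  F: 3
  O: 3
Molecular formula: C10H9F3O3.
  M = 10(12.0) + 9(1.007825) + 3(18.998403) + 3(15.994915)
    = 120.000000 + 9.070425 + 56.995209 + 47.984745 = 234.050379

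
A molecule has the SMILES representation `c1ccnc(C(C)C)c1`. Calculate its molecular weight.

121.18 g/mol

Atom tally by fragment:
  pyridine ring core → C:5 H:5 N:1
  (− 1 ring H displaced by substituents)
  + CH(CH3)2 → C:3 H:7
Element totals:
  C: 8
  H: 11
  N: 1
Molecular formula: C8H11N.
  M = 8(12.011) + 11(1.008) + 14.007
    = 96.088 + 11.088 + 14.007 = 121.183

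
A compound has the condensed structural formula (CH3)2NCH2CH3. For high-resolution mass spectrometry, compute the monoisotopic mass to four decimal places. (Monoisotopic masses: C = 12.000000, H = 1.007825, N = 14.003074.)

73.0891

Atom tally by fragment:
  (CH3)2NCH2 → C:3 H:8 N:1
  CH3 → C:1 H:3
Element totals:
  C: 4
  H: 11
  N: 1
Molecular formula: C4H11N.
  M = 4(12.0) + 11(1.007825) + 14.003074
    = 48.000000 + 11.086075 + 14.003074 = 73.089149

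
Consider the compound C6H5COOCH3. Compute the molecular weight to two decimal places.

136.15 g/mol

Atom tally by fragment:
  benzene ring core → C:6 H:6
  (− 1 ring H displaced by substituents)
  + COOCH3 → C:2 H:3 O:2
Element totals:
  C: 8
  H: 8
  O: 2
Molecular formula: C8H8O2.
  M = 8(12.011) + 8(1.008) + 2(15.999)
    = 96.088 + 8.064 + 31.998 = 136.150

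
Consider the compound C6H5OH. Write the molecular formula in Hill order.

Atom tally by fragment:
  benzene ring core → C:6 H:6
  (− 1 ring H displaced by substituents)
  + OH → O:1 H:1
Element totals:
  C: 6
  H: 6
  O: 1

C6H6O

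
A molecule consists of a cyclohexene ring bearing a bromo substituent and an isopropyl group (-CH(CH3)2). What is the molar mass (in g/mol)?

203.12 g/mol

Atom tally by fragment:
  cyclohexene ring core → C:6 H:10
  (− 2 ring H displaced by substituents)
  + Br → Br:1
  + CH(CH3)2 → C:3 H:7
Element totals:
  C: 9
  H: 15
  Br: 1
Molecular formula: C9H15Br.
  M = 9(12.011) + 15(1.008) + 79.904
    = 108.099 + 15.120 + 79.904 = 203.123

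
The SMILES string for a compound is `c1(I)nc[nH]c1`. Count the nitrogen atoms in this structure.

Atom tally by fragment:
  imidazole ring core → C:3 H:4 N:2
  (− 1 ring H displaced by substituents)
  + I → I:1
Element totals:
  C: 3
  H: 3
  I: 1
  N: 2

2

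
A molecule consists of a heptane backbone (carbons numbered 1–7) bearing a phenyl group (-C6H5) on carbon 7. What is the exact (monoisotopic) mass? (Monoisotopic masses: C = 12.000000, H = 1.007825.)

Atom tally by fragment:
  CH3 → C:1 H:3
  CH2 → C:1 H:2
  CH2 → C:1 H:2
  CH2 → C:1 H:2
  CH2 → C:1 H:2
  CH2 → C:1 H:2
  CH2C6H5 → C:7 H:7
Element totals:
  C: 13
  H: 20
Molecular formula: C13H20.
  M = 13(12.0) + 20(1.007825)
    = 156.000000 + 20.156500 = 176.156500

176.1565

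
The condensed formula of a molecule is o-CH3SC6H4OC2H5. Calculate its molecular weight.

Atom tally by fragment:
  benzene ring core → C:6 H:6
  (− 2 ring H displaced by substituents)
  + SCH3 → C:1 H:3 S:1
  + OC2H5 → C:2 H:5 O:1
Element totals:
  C: 9
  H: 12
  O: 1
  S: 1
Molecular formula: C9H12OS.
  M = 9(12.011) + 12(1.008) + 15.999 + 32.06
    = 108.099 + 12.096 + 15.999 + 32.060 = 168.254

168.25 g/mol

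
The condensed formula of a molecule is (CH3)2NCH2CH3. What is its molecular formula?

Atom tally by fragment:
  (CH3)2NCH2 → C:3 H:8 N:1
  CH3 → C:1 H:3
Element totals:
  C: 4
  H: 11
  N: 1

C4H11N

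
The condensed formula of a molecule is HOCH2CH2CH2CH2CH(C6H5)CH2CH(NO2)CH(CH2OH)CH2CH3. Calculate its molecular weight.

309.41 g/mol

Element totals:
  C: 17
  H: 27
  N: 1
  O: 4
Molecular formula: C17H27NO4.
  M = 17(12.011) + 27(1.008) + 14.007 + 4(15.999)
    = 204.187 + 27.216 + 14.007 + 63.996 = 309.406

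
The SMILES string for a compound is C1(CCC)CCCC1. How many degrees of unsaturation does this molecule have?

1

Atom tally by fragment:
  cyclopentane ring core → C:5 H:10
  (− 1 ring H displaced by substituents)
  + CH2CH2CH3 → C:3 H:7
Element totals:
  C: 8
  H: 16
Molecular formula: C8H16.
DoU = (2C + 2 + N − H − X) / 2 = (2·8 + 2 + 0 − 16 − 0) / 2 = 1.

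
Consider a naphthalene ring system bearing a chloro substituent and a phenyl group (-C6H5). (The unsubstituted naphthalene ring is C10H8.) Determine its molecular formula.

Atom tally by fragment:
  naphthalene ring system core → C:10 H:8
  (− 2 ring H displaced by substituents)
  + Cl → Cl:1
  + C6H5 → C:6 H:5
Element totals:
  C: 16
  H: 11
  Cl: 1

C16H11Cl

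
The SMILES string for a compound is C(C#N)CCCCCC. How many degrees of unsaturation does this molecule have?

Atom tally by fragment:
  NCCH2 → C:2 H:2 N:1
  CH2 → C:1 H:2
  CH2 → C:1 H:2
  CH2 → C:1 H:2
  CH2 → C:1 H:2
  CH2 → C:1 H:2
  CH3 → C:1 H:3
Element totals:
  C: 8
  H: 15
  N: 1
Molecular formula: C8H15N.
DoU = (2C + 2 + N − H − X) / 2 = (2·8 + 2 + 1 − 15 − 0) / 2 = 2.

2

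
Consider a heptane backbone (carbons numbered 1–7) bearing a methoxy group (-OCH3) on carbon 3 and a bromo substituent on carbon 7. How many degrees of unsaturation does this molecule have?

0

Atom tally by fragment:
  CH3 → C:1 H:3
  CH2 → C:1 H:2
  CH(OCH3) → C:2 H:4 O:1
  CH2 → C:1 H:2
  CH2 → C:1 H:2
  CH2 → C:1 H:2
  CH2Br → C:1 H:2 Br:1
Element totals:
  C: 8
  H: 17
  Br: 1
  O: 1
Molecular formula: C8H17BrO.
DoU = (2C + 2 + N − H − X) / 2 = (2·8 + 2 + 0 − 17 − 1) / 2 = 0.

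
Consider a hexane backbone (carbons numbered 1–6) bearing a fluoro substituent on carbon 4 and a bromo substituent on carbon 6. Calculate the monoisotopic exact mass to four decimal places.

182.0106

Atom tally by fragment:
  CH3 → C:1 H:3
  CH2 → C:1 H:2
  CH2 → C:1 H:2
  CH(F) → C:1 H:1 F:1
  CH2 → C:1 H:2
  CH2Br → C:1 H:2 Br:1
Element totals:
  C: 6
  H: 12
  Br: 1
  F: 1
Molecular formula: C6H12BrF.
  M = 6(12.0) + 12(1.007825) + 78.918338 + 18.998403
    = 72.000000 + 12.093900 + 78.918338 + 18.998403 = 182.010641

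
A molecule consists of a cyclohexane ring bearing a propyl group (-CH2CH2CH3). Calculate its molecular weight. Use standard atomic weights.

Atom tally by fragment:
  cyclohexane ring core → C:6 H:12
  (− 1 ring H displaced by substituents)
  + CH2CH2CH3 → C:3 H:7
Element totals:
  C: 9
  H: 18
Molecular formula: C9H18.
  M = 9(12.011) + 18(1.008)
    = 108.099 + 18.144 = 126.243

126.24 g/mol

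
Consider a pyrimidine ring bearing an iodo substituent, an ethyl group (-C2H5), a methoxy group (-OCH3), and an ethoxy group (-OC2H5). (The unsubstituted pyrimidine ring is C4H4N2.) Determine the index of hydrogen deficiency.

Atom tally by fragment:
  pyrimidine ring core → C:4 H:4 N:2
  (− 4 ring H displaced by substituents)
  + I → I:1
  + C2H5 → C:2 H:5
  + OCH3 → C:1 H:3 O:1
  + OC2H5 → C:2 H:5 O:1
Element totals:
  C: 9
  H: 13
  I: 1
  N: 2
  O: 2
Molecular formula: C9H13IN2O2.
DoU = (2C + 2 + N − H − X) / 2 = (2·9 + 2 + 2 − 13 − 1) / 2 = 4.

4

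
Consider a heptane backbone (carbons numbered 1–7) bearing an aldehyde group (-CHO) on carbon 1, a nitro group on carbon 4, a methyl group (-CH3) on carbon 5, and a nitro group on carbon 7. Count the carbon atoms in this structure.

9

Atom tally by fragment:
  OHCCH2 → C:2 H:3 O:1
  CH2 → C:1 H:2
  CH2 → C:1 H:2
  CH(NO2) → C:1 H:1 N:1 O:2
  CH(CH3) → C:2 H:4
  CH2 → C:1 H:2
  CH2NO2 → C:1 H:2 N:1 O:2
Element totals:
  C: 9
  H: 16
  N: 2
  O: 5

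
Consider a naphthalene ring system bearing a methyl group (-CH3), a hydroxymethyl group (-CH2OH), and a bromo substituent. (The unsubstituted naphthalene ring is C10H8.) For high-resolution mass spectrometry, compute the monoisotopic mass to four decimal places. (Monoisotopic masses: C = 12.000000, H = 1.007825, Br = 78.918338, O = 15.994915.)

249.9993

Atom tally by fragment:
  naphthalene ring system core → C:10 H:8
  (− 3 ring H displaced by substituents)
  + CH3 → C:1 H:3
  + CH2OH → C:1 H:3 O:1
  + Br → Br:1
Element totals:
  C: 12
  H: 11
  Br: 1
  O: 1
Molecular formula: C12H11BrO.
  M = 12(12.0) + 11(1.007825) + 78.918338 + 15.994915
    = 144.000000 + 11.086075 + 78.918338 + 15.994915 = 249.999328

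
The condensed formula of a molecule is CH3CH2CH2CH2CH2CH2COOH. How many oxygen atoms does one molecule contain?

Element totals:
  C: 7
  H: 14
  O: 2

2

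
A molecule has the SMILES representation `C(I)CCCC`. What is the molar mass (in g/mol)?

Atom tally by fragment:
  ICH2 → C:1 H:2 I:1
  CH2 → C:1 H:2
  CH2 → C:1 H:2
  CH2 → C:1 H:2
  CH3 → C:1 H:3
Element totals:
  C: 5
  H: 11
  I: 1
Molecular formula: C5H11I.
  M = 5(12.011) + 11(1.008) + 126.904
    = 60.055 + 11.088 + 126.904 = 198.047

198.05 g/mol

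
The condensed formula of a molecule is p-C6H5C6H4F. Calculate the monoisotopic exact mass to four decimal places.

Atom tally by fragment:
  benzene ring core → C:6 H:6
  (− 2 ring H displaced by substituents)
  + C6H5 → C:6 H:5
  + F → F:1
Element totals:
  C: 12
  H: 9
  F: 1
Molecular formula: C12H9F.
  M = 12(12.0) + 9(1.007825) + 18.998403
    = 144.000000 + 9.070425 + 18.998403 = 172.068828

172.0688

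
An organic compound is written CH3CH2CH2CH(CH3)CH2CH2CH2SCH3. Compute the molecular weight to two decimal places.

Atom tally by fragment:
  CH3 → C:1 H:3
  CH2 → C:1 H:2
  CH2 → C:1 H:2
  CH(CH3) → C:2 H:4
  CH2 → C:1 H:2
  CH2 → C:1 H:2
  CH2SCH3 → C:2 H:5 S:1
Element totals:
  C: 9
  H: 20
  S: 1
Molecular formula: C9H20S.
  M = 9(12.011) + 20(1.008) + 32.06
    = 108.099 + 20.160 + 32.060 = 160.319

160.32 g/mol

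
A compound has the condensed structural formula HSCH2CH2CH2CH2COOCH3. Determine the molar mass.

148.22 g/mol

Atom tally by fragment:
  HSCH2 → C:1 H:3 S:1
  CH2 → C:1 H:2
  CH2 → C:1 H:2
  CH2COOCH3 → C:3 H:5 O:2
Element totals:
  C: 6
  H: 12
  O: 2
  S: 1
Molecular formula: C6H12O2S.
  M = 6(12.011) + 12(1.008) + 2(15.999) + 32.06
    = 72.066 + 12.096 + 31.998 + 32.060 = 148.220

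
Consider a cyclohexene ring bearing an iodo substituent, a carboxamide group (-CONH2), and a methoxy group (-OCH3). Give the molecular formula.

C8H12INO2

Atom tally by fragment:
  cyclohexene ring core → C:6 H:10
  (− 3 ring H displaced by substituents)
  + I → I:1
  + CONH2 → C:1 H:2 O:1 N:1
  + OCH3 → C:1 H:3 O:1
Element totals:
  C: 8
  H: 12
  I: 1
  N: 1
  O: 2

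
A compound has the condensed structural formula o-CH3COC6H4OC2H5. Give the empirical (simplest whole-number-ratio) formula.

Element totals:
  C: 10
  H: 12
  O: 2
Molecular formula: C10H12O2.
gcd of subscripts = 2; dividing each by 2:
  C: 10/2 = 5
  H: 12/2 = 6
  O: 2/2 = 1

C5H6O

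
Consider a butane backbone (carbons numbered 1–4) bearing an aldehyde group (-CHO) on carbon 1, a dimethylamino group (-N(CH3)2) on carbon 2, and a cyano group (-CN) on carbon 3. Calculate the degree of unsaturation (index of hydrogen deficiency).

3

Atom tally by fragment:
  OHCCH2 → C:2 H:3 O:1
  CH(N(CH3)2) → C:3 H:7 N:1
  CH(CN) → C:2 H:1 N:1
  CH3 → C:1 H:3
Element totals:
  C: 8
  H: 14
  N: 2
  O: 1
Molecular formula: C8H14N2O.
DoU = (2C + 2 + N − H − X) / 2 = (2·8 + 2 + 2 − 14 − 0) / 2 = 3.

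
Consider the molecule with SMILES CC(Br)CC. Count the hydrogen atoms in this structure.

9

Atom tally by fragment:
  CH3 → C:1 H:3
  CH(Br) → C:1 H:1 Br:1
  CH2 → C:1 H:2
  CH3 → C:1 H:3
Element totals:
  C: 4
  H: 9
  Br: 1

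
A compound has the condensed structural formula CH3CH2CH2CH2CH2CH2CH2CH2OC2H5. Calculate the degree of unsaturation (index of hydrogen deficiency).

Atom tally by fragment:
  CH3 → C:1 H:3
  CH2 → C:1 H:2
  CH2 → C:1 H:2
  CH2 → C:1 H:2
  CH2 → C:1 H:2
  CH2 → C:1 H:2
  CH2 → C:1 H:2
  CH2OC2H5 → C:3 H:7 O:1
Element totals:
  C: 10
  H: 22
  O: 1
Molecular formula: C10H22O.
DoU = (2C + 2 + N − H − X) / 2 = (2·10 + 2 + 0 − 22 − 0) / 2 = 0.

0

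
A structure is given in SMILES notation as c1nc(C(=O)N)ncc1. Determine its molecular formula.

C5H5N3O

Atom tally by fragment:
  pyrimidine ring core → C:4 H:4 N:2
  (− 1 ring H displaced by substituents)
  + CONH2 → C:1 H:2 O:1 N:1
Element totals:
  C: 5
  H: 5
  N: 3
  O: 1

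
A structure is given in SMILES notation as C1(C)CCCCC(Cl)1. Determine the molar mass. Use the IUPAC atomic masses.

132.63 g/mol

Atom tally by fragment:
  cyclohexane ring core → C:6 H:12
  (− 2 ring H displaced by substituents)
  + CH3 → C:1 H:3
  + Cl → Cl:1
Element totals:
  C: 7
  H: 13
  Cl: 1
Molecular formula: C7H13Cl.
  M = 7(12.011) + 13(1.008) + 35.45
    = 84.077 + 13.104 + 35.450 = 132.631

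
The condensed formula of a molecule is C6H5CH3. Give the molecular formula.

C7H8

Atom tally by fragment:
  benzene ring core → C:6 H:6
  (− 1 ring H displaced by substituents)
  + CH3 → C:1 H:3
Element totals:
  C: 7
  H: 8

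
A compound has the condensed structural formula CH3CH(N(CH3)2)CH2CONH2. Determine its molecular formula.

C6H14N2O

Atom tally by fragment:
  CH3 → C:1 H:3
  CH(N(CH3)2) → C:3 H:7 N:1
  CH2CONH2 → C:2 H:4 O:1 N:1
Element totals:
  C: 6
  H: 14
  N: 2
  O: 1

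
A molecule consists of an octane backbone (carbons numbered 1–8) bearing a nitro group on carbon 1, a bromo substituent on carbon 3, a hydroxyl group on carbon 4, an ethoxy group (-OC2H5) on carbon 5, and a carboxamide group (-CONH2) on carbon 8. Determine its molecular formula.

C11H21BrN2O5

Atom tally by fragment:
  O2NCH2 → C:1 H:2 N:1 O:2
  CH2 → C:1 H:2
  CH(Br) → C:1 H:1 Br:1
  CH(OH) → C:1 H:2 O:1
  CH(OC2H5) → C:3 H:6 O:1
  CH2 → C:1 H:2
  CH2 → C:1 H:2
  CH2CONH2 → C:2 H:4 O:1 N:1
Element totals:
  C: 11
  H: 21
  Br: 1
  N: 2
  O: 5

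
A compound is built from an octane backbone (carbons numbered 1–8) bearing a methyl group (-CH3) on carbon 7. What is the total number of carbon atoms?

Atom tally by fragment:
  CH3 → C:1 H:3
  CH2 → C:1 H:2
  CH2 → C:1 H:2
  CH2 → C:1 H:2
  CH2 → C:1 H:2
  CH2 → C:1 H:2
  CH(CH3) → C:2 H:4
  CH3 → C:1 H:3
Element totals:
  C: 9
  H: 20

9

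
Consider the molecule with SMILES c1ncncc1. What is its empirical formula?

Atom tally by fragment:
  pyrimidine ring core → C:4 H:4 N:2
Element totals:
  C: 4
  H: 4
  N: 2
Molecular formula: C4H4N2.
gcd of subscripts = 2; dividing each by 2:
  C: 4/2 = 2
  H: 4/2 = 2
  N: 2/2 = 1

C2H2N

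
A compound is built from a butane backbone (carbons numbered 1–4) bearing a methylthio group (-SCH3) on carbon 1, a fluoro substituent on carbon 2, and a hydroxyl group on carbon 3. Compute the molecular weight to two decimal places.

Atom tally by fragment:
  CH3SCH2 → C:2 H:5 S:1
  CH(F) → C:1 H:1 F:1
  CH(OH) → C:1 H:2 O:1
  CH3 → C:1 H:3
Element totals:
  C: 5
  H: 11
  F: 1
  O: 1
  S: 1
Molecular formula: C5H11FOS.
  M = 5(12.011) + 11(1.008) + 18.998 + 15.999 + 32.06
    = 60.055 + 11.088 + 18.998 + 15.999 + 32.060 = 138.200

138.20 g/mol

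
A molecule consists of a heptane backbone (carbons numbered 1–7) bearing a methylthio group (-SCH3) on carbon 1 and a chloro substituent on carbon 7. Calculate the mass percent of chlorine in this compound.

19.61%

Atom tally by fragment:
  CH3SCH2 → C:2 H:5 S:1
  CH2 → C:1 H:2
  CH2 → C:1 H:2
  CH2 → C:1 H:2
  CH2 → C:1 H:2
  CH2 → C:1 H:2
  CH2Cl → C:1 H:2 Cl:1
Element totals:
  C: 8
  H: 17
  Cl: 1
  S: 1
Molecular formula: C8H17ClS.
Molar mass = 180.734 g/mol.
Mass from Cl: 1 × 35.45 = 35.450 g/mol.
%Cl = 35.450 / 180.734 × 100 = 19.61%.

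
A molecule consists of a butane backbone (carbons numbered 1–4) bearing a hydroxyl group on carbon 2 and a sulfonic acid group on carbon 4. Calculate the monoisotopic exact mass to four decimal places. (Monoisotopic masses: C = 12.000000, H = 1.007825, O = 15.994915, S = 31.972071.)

154.0300

Atom tally by fragment:
  CH3 → C:1 H:3
  CH(OH) → C:1 H:2 O:1
  CH2 → C:1 H:2
  CH2SO3H → C:1 H:3 S:1 O:3
Element totals:
  C: 4
  H: 10
  O: 4
  S: 1
Molecular formula: C4H10O4S.
  M = 4(12.0) + 10(1.007825) + 4(15.994915) + 31.972071
    = 48.000000 + 10.078250 + 63.979660 + 31.972071 = 154.029981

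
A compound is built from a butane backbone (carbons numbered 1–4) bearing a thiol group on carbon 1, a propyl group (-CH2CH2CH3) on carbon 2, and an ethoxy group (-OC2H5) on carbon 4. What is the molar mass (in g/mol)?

176.32 g/mol

Atom tally by fragment:
  HSCH2 → C:1 H:3 S:1
  CH(CH2CH2CH3) → C:4 H:8
  CH2 → C:1 H:2
  CH2OC2H5 → C:3 H:7 O:1
Element totals:
  C: 9
  H: 20
  O: 1
  S: 1
Molecular formula: C9H20OS.
  M = 9(12.011) + 20(1.008) + 15.999 + 32.06
    = 108.099 + 20.160 + 15.999 + 32.060 = 176.318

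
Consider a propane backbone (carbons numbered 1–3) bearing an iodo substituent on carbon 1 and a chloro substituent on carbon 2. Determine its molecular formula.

C3H6ClI

Atom tally by fragment:
  ICH2 → C:1 H:2 I:1
  CH(Cl) → C:1 H:1 Cl:1
  CH3 → C:1 H:3
Element totals:
  C: 3
  H: 6
  Cl: 1
  I: 1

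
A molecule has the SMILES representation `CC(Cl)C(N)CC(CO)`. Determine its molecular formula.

C6H14ClNO

Atom tally by fragment:
  CH3 → C:1 H:3
  CH(Cl) → C:1 H:1 Cl:1
  CH(NH2) → C:1 H:3 N:1
  CH2 → C:1 H:2
  CH2CH2OH → C:2 H:5 O:1
Element totals:
  C: 6
  H: 14
  Cl: 1
  N: 1
  O: 1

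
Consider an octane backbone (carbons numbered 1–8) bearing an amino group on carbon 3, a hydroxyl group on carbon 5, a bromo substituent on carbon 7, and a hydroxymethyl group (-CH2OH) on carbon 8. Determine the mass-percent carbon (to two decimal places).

Atom tally by fragment:
  CH3 → C:1 H:3
  CH2 → C:1 H:2
  CH(NH2) → C:1 H:3 N:1
  CH2 → C:1 H:2
  CH(OH) → C:1 H:2 O:1
  CH2 → C:1 H:2
  CH(Br) → C:1 H:1 Br:1
  CH2CH2OH → C:2 H:5 O:1
Element totals:
  C: 9
  H: 20
  Br: 1
  N: 1
  O: 2
Molecular formula: C9H20BrNO2.
Molar mass = 254.168 g/mol.
Mass from C: 9 × 12.011 = 108.099 g/mol.
%C = 108.099 / 254.168 × 100 = 42.53%.

42.53%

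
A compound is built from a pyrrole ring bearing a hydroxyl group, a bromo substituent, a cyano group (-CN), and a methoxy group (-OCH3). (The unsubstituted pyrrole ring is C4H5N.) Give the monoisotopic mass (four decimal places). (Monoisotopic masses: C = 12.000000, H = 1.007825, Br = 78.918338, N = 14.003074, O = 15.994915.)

Atom tally by fragment:
  pyrrole ring core → C:4 H:5 N:1
  (− 4 ring H displaced by substituents)
  + OH → O:1 H:1
  + Br → Br:1
  + CN → C:1 N:1
  + OCH3 → C:1 H:3 O:1
Element totals:
  C: 6
  H: 5
  Br: 1
  N: 2
  O: 2
Molecular formula: C6H5BrN2O2.
  M = 6(12.0) + 5(1.007825) + 78.918338 + 2(14.003074) + 2(15.994915)
    = 72.000000 + 5.039125 + 78.918338 + 28.006148 + 31.989830 = 215.953441

215.9534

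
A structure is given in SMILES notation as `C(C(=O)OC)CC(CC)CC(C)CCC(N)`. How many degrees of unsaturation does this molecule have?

Atom tally by fragment:
  CH3OOCCH2 → C:3 H:5 O:2
  CH2 → C:1 H:2
  CH(C2H5) → C:3 H:6
  CH2 → C:1 H:2
  CH(CH3) → C:2 H:4
  CH2 → C:1 H:2
  CH2 → C:1 H:2
  CH2NH2 → C:1 H:4 N:1
Element totals:
  C: 13
  H: 27
  N: 1
  O: 2
Molecular formula: C13H27NO2.
DoU = (2C + 2 + N − H − X) / 2 = (2·13 + 2 + 1 − 27 − 0) / 2 = 1.

1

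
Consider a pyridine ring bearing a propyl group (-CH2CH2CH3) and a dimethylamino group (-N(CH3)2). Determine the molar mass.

Atom tally by fragment:
  pyridine ring core → C:5 H:5 N:1
  (− 2 ring H displaced by substituents)
  + CH2CH2CH3 → C:3 H:7
  + N(CH3)2 → N:1 C:2 H:6
Element totals:
  C: 10
  H: 16
  N: 2
Molecular formula: C10H16N2.
  M = 10(12.011) + 16(1.008) + 2(14.007)
    = 120.110 + 16.128 + 28.014 = 164.252

164.25 g/mol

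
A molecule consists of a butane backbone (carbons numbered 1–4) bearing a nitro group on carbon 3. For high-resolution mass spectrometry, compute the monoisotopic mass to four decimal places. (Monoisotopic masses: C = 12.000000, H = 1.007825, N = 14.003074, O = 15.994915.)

Atom tally by fragment:
  CH3 → C:1 H:3
  CH2 → C:1 H:2
  CH(NO2) → C:1 H:1 N:1 O:2
  CH3 → C:1 H:3
Element totals:
  C: 4
  H: 9
  N: 1
  O: 2
Molecular formula: C4H9NO2.
  M = 4(12.0) + 9(1.007825) + 14.003074 + 2(15.994915)
    = 48.000000 + 9.070425 + 14.003074 + 31.989830 = 103.063329

103.0633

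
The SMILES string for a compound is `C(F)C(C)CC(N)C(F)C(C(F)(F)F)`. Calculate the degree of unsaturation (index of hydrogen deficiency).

0

Atom tally by fragment:
  FCH2 → C:1 H:2 F:1
  CH(CH3) → C:2 H:4
  CH2 → C:1 H:2
  CH(NH2) → C:1 H:3 N:1
  CH(F) → C:1 H:1 F:1
  CH2CF3 → C:2 H:2 F:3
Element totals:
  C: 8
  H: 14
  F: 5
  N: 1
Molecular formula: C8H14F5N.
DoU = (2C + 2 + N − H − X) / 2 = (2·8 + 2 + 1 − 14 − 5) / 2 = 0.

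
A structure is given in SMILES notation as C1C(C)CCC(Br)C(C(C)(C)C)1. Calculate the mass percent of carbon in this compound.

Atom tally by fragment:
  cyclohexane ring core → C:6 H:12
  (− 3 ring H displaced by substituents)
  + CH3 → C:1 H:3
  + Br → Br:1
  + C(CH3)3 → C:4 H:9
Element totals:
  C: 11
  H: 21
  Br: 1
Molecular formula: C11H21Br.
Molar mass = 233.193 g/mol.
Mass from C: 11 × 12.011 = 132.121 g/mol.
%C = 132.121 / 233.193 × 100 = 56.66%.

56.66%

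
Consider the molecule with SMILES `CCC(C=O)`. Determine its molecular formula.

Atom tally by fragment:
  CH3 → C:1 H:3
  CH2 → C:1 H:2
  CH2CHO → C:2 H:3 O:1
Element totals:
  C: 4
  H: 8
  O: 1

C4H8O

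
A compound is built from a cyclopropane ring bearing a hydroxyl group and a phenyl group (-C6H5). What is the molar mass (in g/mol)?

134.18 g/mol

Atom tally by fragment:
  cyclopropane ring core → C:3 H:6
  (− 2 ring H displaced by substituents)
  + OH → O:1 H:1
  + C6H5 → C:6 H:5
Element totals:
  C: 9
  H: 10
  O: 1
Molecular formula: C9H10O.
  M = 9(12.011) + 10(1.008) + 15.999
    = 108.099 + 10.080 + 15.999 = 134.178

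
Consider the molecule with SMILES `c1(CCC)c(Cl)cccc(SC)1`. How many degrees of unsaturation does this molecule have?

Atom tally by fragment:
  benzene ring core → C:6 H:6
  (− 3 ring H displaced by substituents)
  + CH2CH2CH3 → C:3 H:7
  + Cl → Cl:1
  + SCH3 → C:1 H:3 S:1
Element totals:
  C: 10
  H: 13
  Cl: 1
  S: 1
Molecular formula: C10H13ClS.
DoU = (2C + 2 + N − H − X) / 2 = (2·10 + 2 + 0 − 13 − 1) / 2 = 4.

4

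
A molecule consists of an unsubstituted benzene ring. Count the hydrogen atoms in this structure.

6

Atom tally by fragment:
  benzene ring core → C:6 H:6
Element totals:
  C: 6
  H: 6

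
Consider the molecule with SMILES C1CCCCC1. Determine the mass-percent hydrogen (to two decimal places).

14.37%

Atom tally by fragment:
  cyclohexane ring core → C:6 H:12
Element totals:
  C: 6
  H: 12
Molecular formula: C6H12.
Molar mass = 84.162 g/mol.
Mass from H: 12 × 1.008 = 12.096 g/mol.
%H = 12.096 / 84.162 × 100 = 14.37%.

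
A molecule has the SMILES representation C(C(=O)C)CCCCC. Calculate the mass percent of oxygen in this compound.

Atom tally by fragment:
  CH3COCH2 → C:3 H:5 O:1
  CH2 → C:1 H:2
  CH2 → C:1 H:2
  CH2 → C:1 H:2
  CH2 → C:1 H:2
  CH3 → C:1 H:3
Element totals:
  C: 8
  H: 16
  O: 1
Molecular formula: C8H16O.
Molar mass = 128.215 g/mol.
Mass from O: 1 × 15.999 = 15.999 g/mol.
%O = 15.999 / 128.215 × 100 = 12.48%.

12.48%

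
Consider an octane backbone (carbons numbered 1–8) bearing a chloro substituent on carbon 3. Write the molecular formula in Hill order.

C8H17Cl

Atom tally by fragment:
  CH3 → C:1 H:3
  CH2 → C:1 H:2
  CH(Cl) → C:1 H:1 Cl:1
  CH2 → C:1 H:2
  CH2 → C:1 H:2
  CH2 → C:1 H:2
  CH2 → C:1 H:2
  CH3 → C:1 H:3
Element totals:
  C: 8
  H: 17
  Cl: 1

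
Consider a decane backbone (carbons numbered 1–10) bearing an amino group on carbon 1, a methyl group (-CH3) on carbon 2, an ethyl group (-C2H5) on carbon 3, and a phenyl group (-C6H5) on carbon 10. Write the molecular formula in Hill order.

C19H33N

Atom tally by fragment:
  H2NCH2 → C:1 H:4 N:1
  CH(CH3) → C:2 H:4
  CH(C2H5) → C:3 H:6
  CH2 → C:1 H:2
  CH2 → C:1 H:2
  CH2 → C:1 H:2
  CH2 → C:1 H:2
  CH2 → C:1 H:2
  CH2 → C:1 H:2
  CH2C6H5 → C:7 H:7
Element totals:
  C: 19
  H: 33
  N: 1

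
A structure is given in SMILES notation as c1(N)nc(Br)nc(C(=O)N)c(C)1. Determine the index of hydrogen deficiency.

5

Atom tally by fragment:
  pyrimidine ring core → C:4 H:4 N:2
  (− 4 ring H displaced by substituents)
  + NH2 → N:1 H:2
  + Br → Br:1
  + CONH2 → C:1 H:2 O:1 N:1
  + CH3 → C:1 H:3
Element totals:
  C: 6
  H: 7
  Br: 1
  N: 4
  O: 1
Molecular formula: C6H7BrN4O.
DoU = (2C + 2 + N − H − X) / 2 = (2·6 + 2 + 4 − 7 − 1) / 2 = 5.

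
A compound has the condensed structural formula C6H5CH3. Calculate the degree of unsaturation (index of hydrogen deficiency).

4

Element totals:
  C: 7
  H: 8
Molecular formula: C7H8.
DoU = (2C + 2 + N − H − X) / 2 = (2·7 + 2 + 0 − 8 − 0) / 2 = 4.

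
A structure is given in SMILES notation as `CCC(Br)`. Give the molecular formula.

Atom tally by fragment:
  CH3 → C:1 H:3
  CH2 → C:1 H:2
  CH2Br → C:1 H:2 Br:1
Element totals:
  C: 3
  H: 7
  Br: 1

C3H7Br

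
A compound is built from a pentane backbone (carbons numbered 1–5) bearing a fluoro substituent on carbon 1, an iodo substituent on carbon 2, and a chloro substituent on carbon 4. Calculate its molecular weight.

Atom tally by fragment:
  FCH2 → C:1 H:2 F:1
  CH(I) → C:1 H:1 I:1
  CH2 → C:1 H:2
  CH(Cl) → C:1 H:1 Cl:1
  CH3 → C:1 H:3
Element totals:
  C: 5
  H: 9
  Cl: 1
  F: 1
  I: 1
Molecular formula: C5H9ClFI.
  M = 5(12.011) + 9(1.008) + 35.45 + 18.998 + 126.904
    = 60.055 + 9.072 + 35.450 + 18.998 + 126.904 = 250.479

250.48 g/mol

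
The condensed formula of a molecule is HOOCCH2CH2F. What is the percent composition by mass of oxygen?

34.75%

Atom tally by fragment:
  HOOCCH2 → C:2 H:3 O:2
  CH2F → C:1 H:2 F:1
Element totals:
  C: 3
  H: 5
  F: 1
  O: 2
Molecular formula: C3H5FO2.
Molar mass = 92.069 g/mol.
Mass from O: 2 × 15.999 = 31.998 g/mol.
%O = 31.998 / 92.069 × 100 = 34.75%.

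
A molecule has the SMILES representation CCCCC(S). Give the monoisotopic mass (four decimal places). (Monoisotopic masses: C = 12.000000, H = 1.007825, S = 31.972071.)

Atom tally by fragment:
  CH3 → C:1 H:3
  CH2 → C:1 H:2
  CH2 → C:1 H:2
  CH2 → C:1 H:2
  CH2SH → C:1 H:3 S:1
Element totals:
  C: 5
  H: 12
  S: 1
Molecular formula: C5H12S.
  M = 5(12.0) + 12(1.007825) + 31.972071
    = 60.000000 + 12.093900 + 31.972071 = 104.065971

104.0660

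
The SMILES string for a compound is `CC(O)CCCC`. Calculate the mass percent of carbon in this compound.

70.53%

Atom tally by fragment:
  CH3 → C:1 H:3
  CH(OH) → C:1 H:2 O:1
  CH2 → C:1 H:2
  CH2 → C:1 H:2
  CH2 → C:1 H:2
  CH3 → C:1 H:3
Element totals:
  C: 6
  H: 14
  O: 1
Molecular formula: C6H14O.
Molar mass = 102.177 g/mol.
Mass from C: 6 × 12.011 = 72.066 g/mol.
%C = 72.066 / 102.177 × 100 = 70.53%.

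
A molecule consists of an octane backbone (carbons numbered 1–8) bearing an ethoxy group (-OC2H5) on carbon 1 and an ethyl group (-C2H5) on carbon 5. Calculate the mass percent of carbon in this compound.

77.35%

Atom tally by fragment:
  C2H5OCH2 → C:3 H:7 O:1
  CH2 → C:1 H:2
  CH2 → C:1 H:2
  CH2 → C:1 H:2
  CH(C2H5) → C:3 H:6
  CH2 → C:1 H:2
  CH2 → C:1 H:2
  CH3 → C:1 H:3
Element totals:
  C: 12
  H: 26
  O: 1
Molecular formula: C12H26O.
Molar mass = 186.339 g/mol.
Mass from C: 12 × 12.011 = 144.132 g/mol.
%C = 144.132 / 186.339 × 100 = 77.35%.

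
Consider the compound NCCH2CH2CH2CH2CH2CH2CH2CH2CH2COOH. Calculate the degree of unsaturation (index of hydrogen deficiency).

Atom tally by fragment:
  NCCH2 → C:2 H:2 N:1
  CH2 → C:1 H:2
  CH2 → C:1 H:2
  CH2 → C:1 H:2
  CH2 → C:1 H:2
  CH2 → C:1 H:2
  CH2 → C:1 H:2
  CH2 → C:1 H:2
  CH2COOH → C:2 H:3 O:2
Element totals:
  C: 11
  H: 19
  N: 1
  O: 2
Molecular formula: C11H19NO2.
DoU = (2C + 2 + N − H − X) / 2 = (2·11 + 2 + 1 − 19 − 0) / 2 = 3.

3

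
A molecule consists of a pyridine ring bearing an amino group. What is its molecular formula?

Atom tally by fragment:
  pyridine ring core → C:5 H:5 N:1
  (− 1 ring H displaced by substituents)
  + NH2 → N:1 H:2
Element totals:
  C: 5
  H: 6
  N: 2

C5H6N2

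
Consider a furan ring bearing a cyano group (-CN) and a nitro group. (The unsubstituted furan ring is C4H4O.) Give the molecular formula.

C5H2N2O3

Atom tally by fragment:
  furan ring core → C:4 H:4 O:1
  (− 2 ring H displaced by substituents)
  + CN → C:1 N:1
  + NO2 → N:1 O:2
Element totals:
  C: 5
  H: 2
  N: 2
  O: 3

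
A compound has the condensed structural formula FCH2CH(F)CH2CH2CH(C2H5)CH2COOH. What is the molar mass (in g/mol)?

Atom tally by fragment:
  FCH2 → C:1 H:2 F:1
  CH(F) → C:1 H:1 F:1
  CH2 → C:1 H:2
  CH2 → C:1 H:2
  CH(C2H5) → C:3 H:6
  CH2COOH → C:2 H:3 O:2
Element totals:
  C: 9
  H: 16
  F: 2
  O: 2
Molecular formula: C9H16F2O2.
  M = 9(12.011) + 16(1.008) + 2(18.998) + 2(15.999)
    = 108.099 + 16.128 + 37.996 + 31.998 = 194.221

194.22 g/mol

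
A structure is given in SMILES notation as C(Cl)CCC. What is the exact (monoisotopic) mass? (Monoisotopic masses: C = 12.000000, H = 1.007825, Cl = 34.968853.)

Atom tally by fragment:
  ClCH2 → C:1 H:2 Cl:1
  CH2 → C:1 H:2
  CH2 → C:1 H:2
  CH3 → C:1 H:3
Element totals:
  C: 4
  H: 9
  Cl: 1
Molecular formula: C4H9Cl.
  M = 4(12.0) + 9(1.007825) + 34.968853
    = 48.000000 + 9.070425 + 34.968853 = 92.039278

92.0393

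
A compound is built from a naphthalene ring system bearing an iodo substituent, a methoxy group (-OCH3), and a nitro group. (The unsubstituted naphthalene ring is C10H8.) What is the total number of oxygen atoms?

Atom tally by fragment:
  naphthalene ring system core → C:10 H:8
  (− 3 ring H displaced by substituents)
  + I → I:1
  + OCH3 → C:1 H:3 O:1
  + NO2 → N:1 O:2
Element totals:
  C: 11
  H: 8
  I: 1
  N: 1
  O: 3

3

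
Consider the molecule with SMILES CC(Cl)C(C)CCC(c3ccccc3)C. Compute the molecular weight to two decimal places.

Atom tally by fragment:
  CH3 → C:1 H:3
  CH(Cl) → C:1 H:1 Cl:1
  CH(CH3) → C:2 H:4
  CH2 → C:1 H:2
  CH2 → C:1 H:2
  CH(C6H5) → C:7 H:6
  CH3 → C:1 H:3
Element totals:
  C: 14
  H: 21
  Cl: 1
Molecular formula: C14H21Cl.
  M = 14(12.011) + 21(1.008) + 35.45
    = 168.154 + 21.168 + 35.450 = 224.772

224.77 g/mol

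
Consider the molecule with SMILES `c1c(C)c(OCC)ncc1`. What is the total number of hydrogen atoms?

Atom tally by fragment:
  pyridine ring core → C:5 H:5 N:1
  (− 2 ring H displaced by substituents)
  + CH3 → C:1 H:3
  + OC2H5 → C:2 H:5 O:1
Element totals:
  C: 8
  H: 11
  N: 1
  O: 1

11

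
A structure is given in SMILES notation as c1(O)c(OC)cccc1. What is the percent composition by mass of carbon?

67.73%

Atom tally by fragment:
  benzene ring core → C:6 H:6
  (− 2 ring H displaced by substituents)
  + OH → O:1 H:1
  + OCH3 → C:1 H:3 O:1
Element totals:
  C: 7
  H: 8
  O: 2
Molecular formula: C7H8O2.
Molar mass = 124.139 g/mol.
Mass from C: 7 × 12.011 = 84.077 g/mol.
%C = 84.077 / 124.139 × 100 = 67.73%.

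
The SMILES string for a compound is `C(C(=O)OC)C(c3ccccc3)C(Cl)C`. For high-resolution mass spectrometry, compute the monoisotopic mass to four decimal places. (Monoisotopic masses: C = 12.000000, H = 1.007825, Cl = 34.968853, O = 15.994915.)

Atom tally by fragment:
  CH3OOCCH2 → C:3 H:5 O:2
  CH(C6H5) → C:7 H:6
  CH(Cl) → C:1 H:1 Cl:1
  CH3 → C:1 H:3
Element totals:
  C: 12
  H: 15
  Cl: 1
  O: 2
Molecular formula: C12H15ClO2.
  M = 12(12.0) + 15(1.007825) + 34.968853 + 2(15.994915)
    = 144.000000 + 15.117375 + 34.968853 + 31.989830 = 226.076058

226.0761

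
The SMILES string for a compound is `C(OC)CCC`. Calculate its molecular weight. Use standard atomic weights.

88.15 g/mol

Atom tally by fragment:
  CH3OCH2 → C:2 H:5 O:1
  CH2 → C:1 H:2
  CH2 → C:1 H:2
  CH3 → C:1 H:3
Element totals:
  C: 5
  H: 12
  O: 1
Molecular formula: C5H12O.
  M = 5(12.011) + 12(1.008) + 15.999
    = 60.055 + 12.096 + 15.999 = 88.150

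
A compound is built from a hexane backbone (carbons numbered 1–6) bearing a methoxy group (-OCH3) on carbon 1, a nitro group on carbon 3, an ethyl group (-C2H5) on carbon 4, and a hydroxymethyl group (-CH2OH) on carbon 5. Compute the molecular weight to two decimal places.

219.28 g/mol

Atom tally by fragment:
  CH3OCH2 → C:2 H:5 O:1
  CH2 → C:1 H:2
  CH(NO2) → C:1 H:1 N:1 O:2
  CH(C2H5) → C:3 H:6
  CH(CH2OH) → C:2 H:4 O:1
  CH3 → C:1 H:3
Element totals:
  C: 10
  H: 21
  N: 1
  O: 4
Molecular formula: C10H21NO4.
  M = 10(12.011) + 21(1.008) + 14.007 + 4(15.999)
    = 120.110 + 21.168 + 14.007 + 63.996 = 219.281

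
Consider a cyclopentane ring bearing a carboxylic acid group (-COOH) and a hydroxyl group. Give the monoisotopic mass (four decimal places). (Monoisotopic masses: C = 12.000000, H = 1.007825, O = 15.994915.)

Atom tally by fragment:
  cyclopentane ring core → C:5 H:10
  (− 2 ring H displaced by substituents)
  + COOH → C:1 H:1 O:2
  + OH → O:1 H:1
Element totals:
  C: 6
  H: 10
  O: 3
Molecular formula: C6H10O3.
  M = 6(12.0) + 10(1.007825) + 3(15.994915)
    = 72.000000 + 10.078250 + 47.984745 = 130.062995

130.0630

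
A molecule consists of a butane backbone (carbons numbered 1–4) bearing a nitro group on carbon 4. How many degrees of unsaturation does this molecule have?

1

Atom tally by fragment:
  CH3 → C:1 H:3
  CH2 → C:1 H:2
  CH2 → C:1 H:2
  CH2NO2 → C:1 H:2 N:1 O:2
Element totals:
  C: 4
  H: 9
  N: 1
  O: 2
Molecular formula: C4H9NO2.
DoU = (2C + 2 + N − H − X) / 2 = (2·4 + 2 + 1 − 9 − 0) / 2 = 1.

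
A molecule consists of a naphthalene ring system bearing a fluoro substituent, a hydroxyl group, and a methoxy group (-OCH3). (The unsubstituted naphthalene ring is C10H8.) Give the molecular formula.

C11H9FO2

Atom tally by fragment:
  naphthalene ring system core → C:10 H:8
  (− 3 ring H displaced by substituents)
  + F → F:1
  + OH → O:1 H:1
  + OCH3 → C:1 H:3 O:1
Element totals:
  C: 11
  H: 9
  F: 1
  O: 2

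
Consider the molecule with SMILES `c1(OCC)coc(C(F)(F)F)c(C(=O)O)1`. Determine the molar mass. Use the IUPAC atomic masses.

224.13 g/mol

Atom tally by fragment:
  furan ring core → C:4 H:4 O:1
  (− 3 ring H displaced by substituents)
  + OC2H5 → C:2 H:5 O:1
  + CF3 → C:1 F:3
  + COOH → C:1 H:1 O:2
Element totals:
  C: 8
  H: 7
  F: 3
  O: 4
Molecular formula: C8H7F3O4.
  M = 8(12.011) + 7(1.008) + 3(18.998) + 4(15.999)
    = 96.088 + 7.056 + 56.994 + 63.996 = 224.134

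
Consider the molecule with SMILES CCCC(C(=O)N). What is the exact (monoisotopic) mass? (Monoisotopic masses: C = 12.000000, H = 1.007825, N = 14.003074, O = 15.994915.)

Atom tally by fragment:
  CH3 → C:1 H:3
  CH2 → C:1 H:2
  CH2 → C:1 H:2
  CH2CONH2 → C:2 H:4 O:1 N:1
Element totals:
  C: 5
  H: 11
  N: 1
  O: 1
Molecular formula: C5H11NO.
  M = 5(12.0) + 11(1.007825) + 14.003074 + 15.994915
    = 60.000000 + 11.086075 + 14.003074 + 15.994915 = 101.084064

101.0841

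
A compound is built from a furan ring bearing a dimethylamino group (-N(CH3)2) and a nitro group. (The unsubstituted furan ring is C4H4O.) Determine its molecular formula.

Atom tally by fragment:
  furan ring core → C:4 H:4 O:1
  (− 2 ring H displaced by substituents)
  + N(CH3)2 → N:1 C:2 H:6
  + NO2 → N:1 O:2
Element totals:
  C: 6
  H: 8
  N: 2
  O: 3

C6H8N2O3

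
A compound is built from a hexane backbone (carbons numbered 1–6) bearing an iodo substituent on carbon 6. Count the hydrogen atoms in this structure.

13

Atom tally by fragment:
  CH3 → C:1 H:3
  CH2 → C:1 H:2
  CH2 → C:1 H:2
  CH2 → C:1 H:2
  CH2 → C:1 H:2
  CH2I → C:1 H:2 I:1
Element totals:
  C: 6
  H: 13
  I: 1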